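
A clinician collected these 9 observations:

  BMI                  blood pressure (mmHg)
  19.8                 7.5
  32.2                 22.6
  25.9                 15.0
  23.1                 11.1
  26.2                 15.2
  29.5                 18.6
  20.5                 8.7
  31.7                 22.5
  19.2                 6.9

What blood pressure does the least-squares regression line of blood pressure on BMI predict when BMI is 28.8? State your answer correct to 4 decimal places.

n = 9, Σx = 228.1, Σy = 128.1, Σxy = 3492.15, Σx² = 5983.77
Sxx = Σx² − (Σx)²/n = 5983.77 − 5781.067778 = 202.702222
Sxy = Σxy − (Σx)(Σy)/n = 3492.15 − 3246.623333 = 245.526667
b = Sxy/Sxx = 245.526667/202.702222 = 1.211268
a = ȳ − b·x̄ = 14.233333 − 1.211268·25.344444 = -16.465575
ŷ(28.8) = a + b·28.8 = -16.465575 + 1.211268·28.8 = 18.418936

18.4189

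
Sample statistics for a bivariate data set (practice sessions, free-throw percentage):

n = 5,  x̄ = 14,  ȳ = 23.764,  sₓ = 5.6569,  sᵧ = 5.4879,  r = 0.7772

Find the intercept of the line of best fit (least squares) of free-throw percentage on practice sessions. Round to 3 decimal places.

b = r · sᵧ/sₓ = 0.7772 · 5.4879/5.6569 = 0.753981
a = ȳ − b·x̄ = 23.764 − 0.753981·14 = 13.208264

13.208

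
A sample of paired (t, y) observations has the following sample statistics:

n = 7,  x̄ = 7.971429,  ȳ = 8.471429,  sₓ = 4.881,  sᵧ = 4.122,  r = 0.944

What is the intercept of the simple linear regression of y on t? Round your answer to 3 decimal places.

2.117

b = r · sᵧ/sₓ = 0.944 · 4.122/4.881 = 0.797207
a = ȳ − b·x̄ = 8.471429 − 0.797207·7.971429 = 2.116549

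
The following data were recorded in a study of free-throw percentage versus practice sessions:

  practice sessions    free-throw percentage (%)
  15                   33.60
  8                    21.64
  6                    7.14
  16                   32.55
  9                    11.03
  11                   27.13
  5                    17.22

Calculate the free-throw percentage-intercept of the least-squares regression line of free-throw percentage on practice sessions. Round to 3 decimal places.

n = 7, Σx = 70, Σy = 150.31, Σxy = 1724.56, Σx² = 808
Sxx = Σx² − (Σx)²/n = 808 − 700 = 108
Sxy = Σxy − (Σx)(Σy)/n = 1724.56 − 1503.1 = 221.46
b = Sxy/Sxx = 221.46/108 = 2.050556
a = ȳ − b·x̄ = 21.472857 − 2.050556·10 = 0.967302

0.967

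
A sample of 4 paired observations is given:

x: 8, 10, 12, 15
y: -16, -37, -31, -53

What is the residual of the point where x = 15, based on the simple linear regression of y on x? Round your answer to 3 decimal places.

n = 4, Σx = 45, Σy = -137, Σxy = -1665, Σx² = 533
Sxx = Σx² − (Σx)²/n = 533 − 506.25 = 26.75
Sxy = Σxy − (Σx)(Σy)/n = -1665 − (-1541.25) = -123.75
b = Sxy/Sxx = -123.75/26.75 = -4.626168
a = ȳ − b·x̄ = -34.25 − (-4.626168)·11.25 = 17.794393
ŷ(15) = 17.794393 + (-4.626168)·15 = -51.598131
residual = y − ŷ = -53 − (-51.598131) = -1.401869

-1.402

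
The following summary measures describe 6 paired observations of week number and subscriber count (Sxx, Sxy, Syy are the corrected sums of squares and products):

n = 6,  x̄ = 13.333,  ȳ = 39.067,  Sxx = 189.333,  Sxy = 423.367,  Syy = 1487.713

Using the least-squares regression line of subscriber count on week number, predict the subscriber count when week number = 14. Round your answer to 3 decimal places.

40.558

b = Sxy/Sxx = 423.367/189.333 = 2.236097
a = ȳ − b·x̄ = 39.067 − 2.236097·13.333 = 9.253115
ŷ(14) = a + b·14 = 9.253115 + 2.236097·14 = 40.558477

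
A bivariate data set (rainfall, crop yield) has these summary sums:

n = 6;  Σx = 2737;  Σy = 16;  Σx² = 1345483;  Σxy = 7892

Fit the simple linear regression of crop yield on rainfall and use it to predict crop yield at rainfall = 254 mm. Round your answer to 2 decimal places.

Sxx = Σx² − (Σx)²/n = 1345483 − 1248528.166667 = 96954.833333
Sxy = Σxy − (Σx)(Σy)/n = 7892 − 7298.666667 = 593.333333
b = Sxy/Sxx = 593.333333/96954.833333 = 0.006120
a = ȳ − b·x̄ = 2.666667 − 0.006120·456.166667 = -0.124931
ŷ(254) = a + b·254 = -0.124931 + 0.006120·254 = 1.429470

1.43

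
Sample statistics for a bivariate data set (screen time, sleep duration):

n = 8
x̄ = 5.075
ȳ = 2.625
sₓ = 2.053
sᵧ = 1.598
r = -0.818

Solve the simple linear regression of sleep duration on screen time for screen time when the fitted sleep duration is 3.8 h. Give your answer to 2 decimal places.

3.23

b = r · sᵧ/sₓ = -0.818 · 1.598/2.053 = -0.636709
a = ȳ − b·x̄ = 2.625 − (-0.636709)·5.075 = 5.856299
Set a + b·x = 3.8: x = (3.8 − 5.856299) / (-0.636709) = 3.229574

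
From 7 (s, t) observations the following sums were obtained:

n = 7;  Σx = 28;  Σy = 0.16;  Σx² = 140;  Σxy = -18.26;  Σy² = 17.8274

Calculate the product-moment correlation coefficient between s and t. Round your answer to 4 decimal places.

Sxx = Σx² − (Σx)²/n = 140 − 112 = 28
Sxy = Σxy − (Σx)(Σy)/n = -18.26 − 0.64 = -18.9
Syy = Σy² − (Σy)²/n = 17.8274 − 0.003657 = 17.823743
r = Sxy/√(Sxx·Syy) = -18.9/√(499.0648) = -18.9/22.339758 = -0.846025

-0.8460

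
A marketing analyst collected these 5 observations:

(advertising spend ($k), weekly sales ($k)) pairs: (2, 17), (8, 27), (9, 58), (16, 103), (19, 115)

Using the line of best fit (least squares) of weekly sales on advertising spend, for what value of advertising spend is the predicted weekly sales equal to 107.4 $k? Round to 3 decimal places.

17.705

n = 5, Σx = 54, Σy = 320, Σxy = 4605, Σx² = 766
Sxx = Σx² − (Σx)²/n = 766 − 583.2 = 182.8
Sxy = Σxy − (Σx)(Σy)/n = 4605 − 3456 = 1149
b = Sxy/Sxx = 1149/182.8 = 6.285558
a = ȳ − b·x̄ = 64 − 6.285558·10.8 = -3.884026
Set a + b·x = 107.4: x = (107.4 − (-3.884026)) / 6.285558 = 17.704717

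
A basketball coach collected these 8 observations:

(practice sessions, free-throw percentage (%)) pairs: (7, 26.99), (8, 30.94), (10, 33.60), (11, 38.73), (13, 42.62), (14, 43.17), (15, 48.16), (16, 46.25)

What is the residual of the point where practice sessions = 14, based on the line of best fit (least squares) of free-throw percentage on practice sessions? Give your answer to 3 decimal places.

-0.746

n = 8, Σx = 94, Σy = 310.46, Σxy = 3819.32, Σx² = 1180
Sxx = Σx² − (Σx)²/n = 1180 − 1104.5 = 75.5
Sxy = Σxy − (Σx)(Σy)/n = 3819.32 − 3647.905 = 171.415
b = Sxy/Sxx = 171.415/75.5 = 2.270397
a = ȳ − b·x̄ = 38.8075 − 2.270397·11.75 = 12.130331
ŷ(14) = 12.130331 + 2.270397·14 = 43.915894
residual = y − ŷ = 43.17 − 43.915894 = -0.745894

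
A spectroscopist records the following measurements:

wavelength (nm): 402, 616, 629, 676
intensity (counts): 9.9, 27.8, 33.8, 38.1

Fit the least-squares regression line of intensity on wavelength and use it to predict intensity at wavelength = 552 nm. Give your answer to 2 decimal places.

24.52

n = 4, Σx = 2323, Σy = 109.6, Σxy = 68120.4, Σx² = 1393677
Sxx = Σx² − (Σx)²/n = 1393677 − 1349082.25 = 44594.75
Sxy = Σxy − (Σx)(Σy)/n = 68120.4 − 63650.2 = 4470.2
b = Sxy/Sxx = 4470.2/44594.75 = 0.100240
a = ȳ − b·x̄ = 27.4 − 0.100240·580.75 = -30.814670
ŷ(552) = a + b·552 = -30.814670 + 0.100240·552 = 24.518086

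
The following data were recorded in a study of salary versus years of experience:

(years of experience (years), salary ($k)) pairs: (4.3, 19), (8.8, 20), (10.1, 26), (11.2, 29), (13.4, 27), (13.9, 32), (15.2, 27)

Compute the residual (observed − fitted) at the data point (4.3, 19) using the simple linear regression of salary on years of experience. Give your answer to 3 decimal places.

n = 7, Σx = 76.9, Σy = 180, Σxy = 2062.1, Σx² = 927.19
Sxx = Σx² − (Σx)²/n = 927.19 − 844.801429 = 82.388571
Sxy = Σxy − (Σx)(Σy)/n = 2062.1 − 1977.428571 = 84.671429
b = Sxy/Sxx = 84.671429/82.388571 = 1.027708
a = ȳ − b·x̄ = 25.714286 − 1.027708·10.985714 = 14.424175
ŷ(4.3) = 14.424175 + 1.027708·4.3 = 18.843321
residual = y − ŷ = 19 − 18.843321 = 0.156679

0.157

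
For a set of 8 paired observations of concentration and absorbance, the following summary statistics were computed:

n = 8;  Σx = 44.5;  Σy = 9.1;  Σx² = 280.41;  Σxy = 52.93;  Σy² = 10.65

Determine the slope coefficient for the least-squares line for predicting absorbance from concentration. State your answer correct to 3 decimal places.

0.070

Sxx = Σx² − (Σx)²/n = 280.41 − 247.53125 = 32.87875
Sxy = Σxy − (Σx)(Σy)/n = 52.93 − 50.61875 = 2.31125
b = Sxy/Sxx = 2.31125/32.87875 = 0.070296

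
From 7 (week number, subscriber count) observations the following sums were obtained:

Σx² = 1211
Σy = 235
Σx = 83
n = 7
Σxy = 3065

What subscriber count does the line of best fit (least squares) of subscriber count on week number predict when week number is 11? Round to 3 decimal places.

Sxx = Σx² − (Σx)²/n = 1211 − 984.142857 = 226.857143
Sxy = Σxy − (Σx)(Σy)/n = 3065 − 2786.428571 = 278.571429
b = Sxy/Sxx = 278.571429/226.857143 = 1.227960
a = ȳ − b·x̄ = 33.571429 − 1.227960·11.857143 = 19.011335
ŷ(11) = a + b·11 = 19.011335 + 1.227960·11 = 32.518892

32.519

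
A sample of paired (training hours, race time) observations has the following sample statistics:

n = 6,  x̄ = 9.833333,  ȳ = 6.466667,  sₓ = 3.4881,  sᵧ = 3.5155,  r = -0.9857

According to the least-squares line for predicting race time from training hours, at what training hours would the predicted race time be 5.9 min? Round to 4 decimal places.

10.4037

b = r · sᵧ/sₓ = -0.9857 · 3.5155/3.4881 = -0.993443
a = ȳ − b·x̄ = 6.466667 − (-0.993443)·9.833333 = 16.235522
Set a + b·x = 5.9: x = (5.9 − 16.235522) / (-0.993443) = 10.403740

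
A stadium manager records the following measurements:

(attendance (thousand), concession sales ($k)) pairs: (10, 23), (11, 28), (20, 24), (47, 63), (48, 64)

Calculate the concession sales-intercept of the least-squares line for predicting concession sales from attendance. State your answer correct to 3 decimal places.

n = 5, Σx = 136, Σy = 202, Σxy = 7051, Σx² = 5134
Sxx = Σx² − (Σx)²/n = 5134 − 3699.2 = 1434.8
Sxy = Σxy − (Σx)(Σy)/n = 7051 − 5494.4 = 1556.6
b = Sxy/Sxx = 1556.6/1434.8 = 1.084890
a = ȳ − b·x̄ = 40.4 − 1.084890·27.2 = 10.890995

10.891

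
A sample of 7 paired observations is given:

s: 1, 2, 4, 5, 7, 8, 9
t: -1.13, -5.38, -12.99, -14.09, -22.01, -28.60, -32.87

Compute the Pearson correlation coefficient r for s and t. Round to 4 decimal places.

n = 7, Σx = 36, Σy = -117.07, Σxy = -813, Σx² = 240, Σy² = 2780.3265
Sxx = Σx² − (Σx)²/n = 240 − 185.142857 = 54.857143
Sxy = Σxy − (Σx)(Σy)/n = -813 − (-602.074286) = -210.925714
Syy = Σy² − (Σy)²/n = 2780.3265 − 1957.912129 = 822.414371
r = Sxy/√(Sxx·Syy) = -210.925714/√(45115.302661) = -210.925714/212.403631 = -0.993042

-0.9930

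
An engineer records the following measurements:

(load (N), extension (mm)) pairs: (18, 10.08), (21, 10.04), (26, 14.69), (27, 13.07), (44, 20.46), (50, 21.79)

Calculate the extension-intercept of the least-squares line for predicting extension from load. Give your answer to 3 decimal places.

n = 6, Σx = 186, Σy = 90.13, Σxy = 3116.85, Σx² = 6606
Sxx = Σx² − (Σx)²/n = 6606 − 5766 = 840
Sxy = Σxy − (Σx)(Σy)/n = 3116.85 − 2794.03 = 322.82
b = Sxy/Sxx = 322.82/840 = 0.384310
a = ȳ − b·x̄ = 15.021667 − 0.384310·31 = 3.108071

3.108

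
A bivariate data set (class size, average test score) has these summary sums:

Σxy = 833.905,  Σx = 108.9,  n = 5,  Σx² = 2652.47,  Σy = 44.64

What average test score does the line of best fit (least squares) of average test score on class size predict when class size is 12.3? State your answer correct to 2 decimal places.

13.60

Sxx = Σx² − (Σx)²/n = 2652.47 − 2371.842 = 280.628
Sxy = Σxy − (Σx)(Σy)/n = 833.905 − 972.2592 = -138.3542
b = Sxy/Sxx = -138.3542/280.628 = -0.493016
a = ȳ − b·x̄ = 8.928 − (-0.493016)·21.78 = 19.665897
ŷ(12.3) = a + b·12.3 = 19.665897 + (-0.493016)·12.3 = 13.601795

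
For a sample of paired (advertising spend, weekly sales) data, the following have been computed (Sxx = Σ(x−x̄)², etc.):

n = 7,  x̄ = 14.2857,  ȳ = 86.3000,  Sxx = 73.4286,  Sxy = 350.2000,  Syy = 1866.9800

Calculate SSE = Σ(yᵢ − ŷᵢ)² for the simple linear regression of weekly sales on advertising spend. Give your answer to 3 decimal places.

196.786

b = Sxy/Sxx = 350.2/73.4286 = 4.769259
SSE = Syy − b·Sxy = 1866.98 − 4.769259·350.2 = 196.785553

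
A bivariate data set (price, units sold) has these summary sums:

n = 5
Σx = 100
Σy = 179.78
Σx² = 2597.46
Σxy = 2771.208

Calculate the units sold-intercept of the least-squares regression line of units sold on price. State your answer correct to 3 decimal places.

63.553

Sxx = Σx² − (Σx)²/n = 2597.46 − 2000 = 597.46
Sxy = Σxy − (Σx)(Σy)/n = 2771.208 − 3595.6 = -824.392
b = Sxy/Sxx = -824.392/597.46 = -1.379828
a = ȳ − b·x̄ = 35.956 − (-1.379828)·20 = 63.552559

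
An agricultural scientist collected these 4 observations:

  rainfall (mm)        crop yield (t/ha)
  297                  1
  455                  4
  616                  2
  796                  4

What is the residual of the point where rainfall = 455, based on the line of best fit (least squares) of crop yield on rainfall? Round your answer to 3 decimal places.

1.614

n = 4, Σx = 2164, Σy = 11, Σxy = 6533, Σx² = 1308306
Sxx = Σx² − (Σx)²/n = 1308306 − 1170724 = 137582
Sxy = Σxy − (Σx)(Σy)/n = 6533 − 5951 = 582
b = Sxy/Sxx = 582/137582 = 0.004230
a = ȳ − b·x̄ = 2.75 − 0.004230·541 = 0.461459
ŷ(455) = 0.461459 + 0.004230·455 = 2.386202
residual = y − ŷ = 4 − 2.386202 = 1.613798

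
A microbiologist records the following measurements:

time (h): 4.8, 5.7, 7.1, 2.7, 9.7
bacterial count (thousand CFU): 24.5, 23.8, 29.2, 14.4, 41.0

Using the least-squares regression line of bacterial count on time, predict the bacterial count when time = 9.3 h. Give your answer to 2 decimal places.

n = 5, Σx = 30, Σy = 132.9, Σxy = 897.16, Σx² = 207.32
Sxx = Σx² − (Σx)²/n = 207.32 − 180 = 27.32
Sxy = Σxy − (Σx)(Σy)/n = 897.16 − 797.4 = 99.76
b = Sxy/Sxx = 99.76/27.32 = 3.651537
a = ȳ − b·x̄ = 26.58 − 3.651537·6 = 4.670776
ŷ(9.3) = a + b·9.3 = 4.670776 + 3.651537·9.3 = 38.630073

38.63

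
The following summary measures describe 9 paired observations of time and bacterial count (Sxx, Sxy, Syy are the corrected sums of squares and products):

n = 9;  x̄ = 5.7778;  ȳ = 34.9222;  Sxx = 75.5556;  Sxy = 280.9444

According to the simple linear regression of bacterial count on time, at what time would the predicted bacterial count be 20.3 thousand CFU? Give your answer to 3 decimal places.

1.845

b = Sxy/Sxx = 280.9444/75.5556 = 3.718380
a = ȳ − b·x̄ = 34.9222 − 3.718380·5.7778 = 13.438146
Set a + b·x = 20.3: x = (20.3 − 13.438146) / 3.718380 = 1.845388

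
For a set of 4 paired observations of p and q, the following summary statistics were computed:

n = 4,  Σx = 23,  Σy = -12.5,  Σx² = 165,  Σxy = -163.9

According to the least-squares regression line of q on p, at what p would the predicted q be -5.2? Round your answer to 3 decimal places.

6.488

Sxx = Σx² − (Σx)²/n = 165 − 132.25 = 32.75
Sxy = Σxy − (Σx)(Σy)/n = -163.9 − (-71.875) = -92.025
b = Sxy/Sxx = -92.025/32.75 = -2.809924
a = ȳ − b·x̄ = -3.125 − (-2.809924)·5.75 = 13.032061
Set a + b·x = -5.2: x = (-5.2 − 13.032061) / (-2.809924) = 6.488454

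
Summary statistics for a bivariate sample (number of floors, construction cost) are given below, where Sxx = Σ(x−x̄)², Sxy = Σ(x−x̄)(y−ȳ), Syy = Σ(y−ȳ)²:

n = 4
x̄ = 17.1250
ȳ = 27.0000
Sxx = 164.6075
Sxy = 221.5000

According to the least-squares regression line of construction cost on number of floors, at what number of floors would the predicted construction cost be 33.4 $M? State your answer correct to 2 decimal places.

21.88

b = Sxy/Sxx = 221.5/164.6075 = 1.345625
a = ȳ − b·x̄ = 27 − 1.345625·17.125 = 3.956168
Set a + b·x = 33.4: x = (33.4 − 3.956168) / 1.345625 = 21.881153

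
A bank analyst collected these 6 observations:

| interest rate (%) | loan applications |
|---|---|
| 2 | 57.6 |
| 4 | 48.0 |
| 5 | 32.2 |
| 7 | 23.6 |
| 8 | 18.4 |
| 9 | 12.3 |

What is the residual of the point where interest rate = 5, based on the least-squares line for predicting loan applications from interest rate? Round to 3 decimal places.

-5.302

n = 6, Σx = 35, Σy = 192.1, Σxy = 891.3, Σx² = 239
Sxx = Σx² − (Σx)²/n = 239 − 204.166667 = 34.833333
Sxy = Σxy − (Σx)(Σy)/n = 891.3 − 1120.583333 = -229.283333
b = Sxy/Sxx = -229.283333/34.833333 = -6.582297
a = ȳ − b·x̄ = 32.016667 − (-6.582297)·5.833333 = 70.413397
ŷ(5) = 70.413397 + (-6.582297)·5 = 37.501914
residual = y − ŷ = 32.2 − 37.501914 = -5.301914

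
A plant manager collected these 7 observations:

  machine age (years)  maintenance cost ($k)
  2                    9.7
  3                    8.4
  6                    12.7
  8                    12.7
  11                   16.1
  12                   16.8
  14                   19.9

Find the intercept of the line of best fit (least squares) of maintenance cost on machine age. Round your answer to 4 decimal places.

n = 7, Σx = 56, Σy = 96.3, Σxy = 879.7, Σx² = 574
Sxx = Σx² − (Σx)²/n = 574 − 448 = 126
Sxy = Σxy − (Σx)(Σy)/n = 879.7 − 770.4 = 109.3
b = Sxy/Sxx = 109.3/126 = 0.867460
a = ȳ − b·x̄ = 13.757143 − 0.867460·8 = 6.817460

6.8175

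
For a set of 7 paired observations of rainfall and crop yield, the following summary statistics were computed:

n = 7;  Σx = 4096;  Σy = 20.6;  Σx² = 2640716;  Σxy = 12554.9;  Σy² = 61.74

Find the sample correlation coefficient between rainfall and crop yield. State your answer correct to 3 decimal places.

Sxx = Σx² − (Σx)²/n = 2640716 − 2396745.142857 = 243970.857143
Sxy = Σxy − (Σx)(Σy)/n = 12554.9 − 12053.942857 = 500.957143
Syy = Σy² − (Σy)²/n = 61.74 − 60.622857 = 1.117143
r = Sxy/√(Sxx·Syy) = 500.957143/√(272550.300408) = 500.957143/522.063502 = 0.959571

0.960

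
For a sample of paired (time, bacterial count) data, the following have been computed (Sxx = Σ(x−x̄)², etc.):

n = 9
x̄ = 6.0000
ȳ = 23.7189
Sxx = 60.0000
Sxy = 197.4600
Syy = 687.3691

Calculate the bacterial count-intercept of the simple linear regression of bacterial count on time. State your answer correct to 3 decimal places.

b = Sxy/Sxx = 197.46/60 = 3.291
a = ȳ − b·x̄ = 23.7189 − 3.291·6 = 3.9729

3.973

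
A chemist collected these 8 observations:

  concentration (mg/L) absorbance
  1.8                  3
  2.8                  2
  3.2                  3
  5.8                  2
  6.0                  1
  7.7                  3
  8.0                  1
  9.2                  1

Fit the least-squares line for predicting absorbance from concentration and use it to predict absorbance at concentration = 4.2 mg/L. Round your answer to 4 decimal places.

n = 8, Σx = 44.5, Σy = 16, Σxy = 78.5, Σx² = 298.89
Sxx = Σx² − (Σx)²/n = 298.89 − 247.53125 = 51.35875
Sxy = Σxy − (Σx)(Σy)/n = 78.5 − 89 = -10.5
b = Sxy/Sxx = -10.5/51.35875 = -0.204444
a = ȳ − b·x̄ = 2 − (-0.204444)·5.5625 = 3.137221
ŷ(4.2) = a + b·4.2 = 3.137221 + (-0.204444)·4.2 = 2.278555

2.2786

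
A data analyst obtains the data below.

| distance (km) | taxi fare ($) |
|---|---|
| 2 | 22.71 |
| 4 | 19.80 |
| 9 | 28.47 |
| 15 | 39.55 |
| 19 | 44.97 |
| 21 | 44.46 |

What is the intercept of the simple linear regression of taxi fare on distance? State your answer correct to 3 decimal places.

n = 6, Σx = 70, Σy = 199.96, Σxy = 2762.19, Σx² = 1128
Sxx = Σx² − (Σx)²/n = 1128 − 816.666667 = 311.333333
Sxy = Σxy − (Σx)(Σy)/n = 2762.19 − 2332.866667 = 429.323333
b = Sxy/Sxx = 429.323333/311.333333 = 1.378983
a = ȳ − b·x̄ = 33.326667 − 1.378983·11.666667 = 17.238533

17.239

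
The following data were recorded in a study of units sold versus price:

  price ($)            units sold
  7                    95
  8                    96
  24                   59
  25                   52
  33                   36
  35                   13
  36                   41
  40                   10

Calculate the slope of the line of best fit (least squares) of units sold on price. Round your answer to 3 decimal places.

-2.495

n = 8, Σx = 208, Σy = 402, Σxy = 7668, Σx² = 6524
Sxx = Σx² − (Σx)²/n = 6524 − 5408 = 1116
Sxy = Σxy − (Σx)(Σy)/n = 7668 − 10452 = -2784
b = Sxy/Sxx = -2784/1116 = -2.494624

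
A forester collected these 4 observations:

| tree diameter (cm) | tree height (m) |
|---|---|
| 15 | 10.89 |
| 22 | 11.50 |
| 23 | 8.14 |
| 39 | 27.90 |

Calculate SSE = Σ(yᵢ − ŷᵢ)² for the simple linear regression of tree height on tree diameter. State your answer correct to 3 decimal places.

n = 4, Σx = 99, Σy = 58.43, Σxy = 1691.67, Σx² = 2759, Σy² = 1095.5117
Sxx = Σx² − (Σx)²/n = 2759 − 2450.25 = 308.75
Sxy = Σxy − (Σx)(Σy)/n = 1691.67 − 1446.1425 = 245.5275
Syy = Σy² − (Σy)²/n = 1095.5117 − 853.516225 = 241.995475
b = Sxy/Sxx = 245.5275/308.75 = 0.795231
SSE = Syy − b·Sxy = 241.995475 − 0.795231·245.5275 = 46.744452

46.744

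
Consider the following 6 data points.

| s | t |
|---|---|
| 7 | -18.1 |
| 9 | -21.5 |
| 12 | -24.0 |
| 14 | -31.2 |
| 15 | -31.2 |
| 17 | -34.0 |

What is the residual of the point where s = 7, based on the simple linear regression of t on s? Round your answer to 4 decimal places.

-0.2308

n = 6, Σx = 74, Σy = -160, Σxy = -2091, Σx² = 984
Sxx = Σx² − (Σx)²/n = 984 − 912.666667 = 71.333333
Sxy = Σxy − (Σx)(Σy)/n = -2091 − (-1973.333333) = -117.666667
b = Sxy/Sxx = -117.666667/71.333333 = -1.649533
a = ȳ − b·x̄ = -26.666667 − (-1.649533)·12.333333 = -6.322430
ŷ(7) = -6.322430 + (-1.649533)·7 = -17.869159
residual = y − ŷ = -18.1 − (-17.869159) = -0.230841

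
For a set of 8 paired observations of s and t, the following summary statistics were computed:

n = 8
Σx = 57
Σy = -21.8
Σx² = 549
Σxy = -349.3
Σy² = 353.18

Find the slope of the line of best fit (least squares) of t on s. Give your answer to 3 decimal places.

-1.358

Sxx = Σx² − (Σx)²/n = 549 − 406.125 = 142.875
Sxy = Σxy − (Σx)(Σy)/n = -349.3 − (-155.325) = -193.975
b = Sxy/Sxx = -193.975/142.875 = -1.357655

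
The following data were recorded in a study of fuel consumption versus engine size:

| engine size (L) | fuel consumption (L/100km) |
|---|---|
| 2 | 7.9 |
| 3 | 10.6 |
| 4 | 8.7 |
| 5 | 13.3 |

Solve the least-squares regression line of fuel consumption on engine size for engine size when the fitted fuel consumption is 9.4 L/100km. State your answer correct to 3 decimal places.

n = 4, Σx = 14, Σy = 40.5, Σxy = 148.9, Σx² = 54
Sxx = Σx² − (Σx)²/n = 54 − 49 = 5
Sxy = Σxy − (Σx)(Σy)/n = 148.9 − 141.75 = 7.15
b = Sxy/Sxx = 7.15/5 = 1.43
a = ȳ − b·x̄ = 10.125 − 1.43·3.5 = 5.12
Set a + b·x = 9.4: x = (9.4 − 5.12) / 1.43 = 2.993007

2.993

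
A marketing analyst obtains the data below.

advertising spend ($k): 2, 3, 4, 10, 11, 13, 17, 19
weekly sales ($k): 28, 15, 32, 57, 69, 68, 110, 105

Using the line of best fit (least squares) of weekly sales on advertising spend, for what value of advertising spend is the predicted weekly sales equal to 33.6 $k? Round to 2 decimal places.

4.79

n = 8, Σx = 79, Σy = 484, Σxy = 6307, Σx² = 1069
Sxx = Σx² − (Σx)²/n = 1069 − 780.125 = 288.875
Sxy = Σxy − (Σx)(Σy)/n = 6307 − 4779.5 = 1527.5
b = Sxy/Sxx = 1527.5/288.875 = 5.287754
a = ȳ − b·x̄ = 60.5 − 5.287754·9.875 = 8.283427
Set a + b·x = 33.6: x = (33.6 − 8.283427) / 5.287754 = 4.787774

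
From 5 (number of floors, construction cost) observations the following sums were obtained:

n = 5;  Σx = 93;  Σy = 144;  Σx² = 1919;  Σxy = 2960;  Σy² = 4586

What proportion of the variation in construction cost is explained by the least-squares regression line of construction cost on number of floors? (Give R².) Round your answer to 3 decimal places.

0.955

Sxx = Σx² − (Σx)²/n = 1919 − 1729.8 = 189.2
Sxy = Σxy − (Σx)(Σy)/n = 2960 − 2678.4 = 281.6
Syy = Σy² − (Σy)²/n = 4586 − 4147.2 = 438.8
R² = Sxy²/(Sxx·Syy) = (281.6)²/(189.2·438.8) = 0.955163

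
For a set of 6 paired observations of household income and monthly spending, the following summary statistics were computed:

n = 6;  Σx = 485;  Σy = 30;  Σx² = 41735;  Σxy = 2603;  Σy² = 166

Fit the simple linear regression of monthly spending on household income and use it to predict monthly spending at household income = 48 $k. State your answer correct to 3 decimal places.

2.691

Sxx = Σx² − (Σx)²/n = 41735 − 39204.166667 = 2530.833333
Sxy = Σxy − (Σx)(Σy)/n = 2603 − 2425 = 178
b = Sxy/Sxx = 178/2530.833333 = 0.070333
a = ȳ − b·x̄ = 5 − 0.070333·80.833333 = -0.685216
ŷ(48) = a + b·48 = -0.685216 + 0.070333·48 = 2.690747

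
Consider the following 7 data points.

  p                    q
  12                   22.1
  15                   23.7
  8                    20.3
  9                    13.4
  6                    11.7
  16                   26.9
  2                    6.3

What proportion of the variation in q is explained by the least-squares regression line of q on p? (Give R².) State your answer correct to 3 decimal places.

n = 7, Σx = 68, Σy = 124.4, Σxy = 1416.9, Σx² = 810, Σy² = 2541.94
Sxx = Σx² − (Σx)²/n = 810 − 660.571429 = 149.428571
Sxy = Σxy − (Σx)(Σy)/n = 1416.9 − 1208.457143 = 208.442857
Syy = Σy² − (Σy)²/n = 2541.94 − 2210.765714 = 331.174286
R² = Sxy²/(Sxx·Syy) = (208.442857)²/(149.428571·331.174286) = 0.877978

0.878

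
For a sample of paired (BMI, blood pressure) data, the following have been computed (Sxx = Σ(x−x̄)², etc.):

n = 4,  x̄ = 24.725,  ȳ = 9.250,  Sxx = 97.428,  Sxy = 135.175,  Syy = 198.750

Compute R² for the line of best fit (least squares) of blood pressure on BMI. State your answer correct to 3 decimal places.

0.944

R² = Sxy²/(Sxx·Syy) = (135.175)²/(97.428·198.75) = 0.943630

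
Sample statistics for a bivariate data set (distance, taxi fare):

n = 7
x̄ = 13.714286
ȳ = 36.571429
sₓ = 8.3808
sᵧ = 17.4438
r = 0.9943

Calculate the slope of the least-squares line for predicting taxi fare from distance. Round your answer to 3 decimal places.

2.070

b = r · sᵧ/sₓ = 0.9943 · 17.4438/8.3808 = 2.069536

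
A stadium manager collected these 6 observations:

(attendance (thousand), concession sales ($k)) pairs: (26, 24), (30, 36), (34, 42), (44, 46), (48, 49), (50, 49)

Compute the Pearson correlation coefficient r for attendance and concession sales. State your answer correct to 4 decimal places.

n = 6, Σx = 232, Σy = 246, Σxy = 9958, Σx² = 9472, Σy² = 10554
Sxx = Σx² − (Σx)²/n = 9472 − 8970.666667 = 501.333333
Sxy = Σxy − (Σx)(Σy)/n = 9958 − 9512 = 446
Syy = Σy² − (Σy)²/n = 10554 − 10086 = 468
r = Sxy/√(Sxx·Syy) = 446/√(234624) = 446/484.380016 = 0.920765

0.9208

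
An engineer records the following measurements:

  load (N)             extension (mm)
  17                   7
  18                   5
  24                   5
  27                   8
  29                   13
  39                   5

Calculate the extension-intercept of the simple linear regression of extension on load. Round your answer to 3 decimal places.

6.121

n = 6, Σx = 154, Σy = 43, Σxy = 1117, Σx² = 4280
Sxx = Σx² − (Σx)²/n = 4280 − 3952.666667 = 327.333333
Sxy = Σxy − (Σx)(Σy)/n = 1117 − 1103.666667 = 13.333333
b = Sxy/Sxx = 13.333333/327.333333 = 0.040733
a = ȳ − b·x̄ = 7.166667 − 0.040733·25.666667 = 6.121181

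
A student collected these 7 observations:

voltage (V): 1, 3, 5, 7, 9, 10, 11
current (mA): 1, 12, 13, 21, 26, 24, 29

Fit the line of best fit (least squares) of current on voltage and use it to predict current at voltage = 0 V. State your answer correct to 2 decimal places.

1.20

n = 7, Σx = 46, Σy = 126, Σxy = 1042, Σx² = 386
Sxx = Σx² − (Σx)²/n = 386 − 302.285714 = 83.714286
Sxy = Σxy − (Σx)(Σy)/n = 1042 − 828 = 214
b = Sxy/Sxx = 214/83.714286 = 2.556314
a = ȳ − b·x̄ = 18 − 2.556314·6.571429 = 1.201365
ŷ(0) = a + b·0 = 1.201365 + 2.556314·0 = 1.201365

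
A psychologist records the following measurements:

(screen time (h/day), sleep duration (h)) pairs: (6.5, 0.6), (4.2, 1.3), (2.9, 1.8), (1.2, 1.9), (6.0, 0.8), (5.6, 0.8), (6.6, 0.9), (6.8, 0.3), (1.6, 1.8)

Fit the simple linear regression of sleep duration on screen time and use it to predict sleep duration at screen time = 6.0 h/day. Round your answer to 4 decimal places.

0.7774

n = 9, Σx = 41.4, Σy = 10.2, Σxy = 37, Σx² = 229.46
Sxx = Σx² − (Σx)²/n = 229.46 − 190.44 = 39.02
Sxy = Σxy − (Σx)(Σy)/n = 37 − 46.92 = -9.92
b = Sxy/Sxx = -9.92/39.02 = -0.254229
a = ȳ − b·x̄ = 1.133333 − (-0.254229)·4.6 = 2.302785
ŷ(6.0) = a + b·6.0 = 2.302785 + (-0.254229)·6 = 0.777413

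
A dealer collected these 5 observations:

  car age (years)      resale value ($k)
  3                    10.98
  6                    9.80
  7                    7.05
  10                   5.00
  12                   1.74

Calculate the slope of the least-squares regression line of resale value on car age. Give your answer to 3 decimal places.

n = 5, Σx = 38, Σy = 34.57, Σxy = 211.97, Σx² = 338
Sxx = Σx² − (Σx)²/n = 338 − 288.8 = 49.2
Sxy = Σxy − (Σx)(Σy)/n = 211.97 − 262.732 = -50.762
b = Sxy/Sxx = -50.762/49.2 = -1.031748

-1.032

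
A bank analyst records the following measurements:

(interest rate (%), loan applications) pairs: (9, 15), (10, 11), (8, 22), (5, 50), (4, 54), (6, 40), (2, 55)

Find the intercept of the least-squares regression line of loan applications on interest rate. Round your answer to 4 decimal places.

75.4162

n = 7, Σx = 44, Σy = 247, Σxy = 1237, Σx² = 326
Sxx = Σx² − (Σx)²/n = 326 − 276.571429 = 49.428571
Sxy = Σxy − (Σx)(Σy)/n = 1237 − 1552.571429 = -315.571429
b = Sxy/Sxx = -315.571429/49.428571 = -6.384393
a = ȳ − b·x̄ = 35.285714 − (-6.384393)·6.285714 = 75.416185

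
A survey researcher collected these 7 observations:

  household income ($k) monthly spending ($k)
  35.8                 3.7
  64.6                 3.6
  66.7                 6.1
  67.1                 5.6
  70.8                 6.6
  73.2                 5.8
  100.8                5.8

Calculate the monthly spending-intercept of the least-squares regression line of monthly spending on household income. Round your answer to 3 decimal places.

2.825

n = 7, Σx = 479, Σy = 37.2, Σxy = 2624.13, Σx² = 34937.62
Sxx = Σx² − (Σx)²/n = 34937.62 − 32777.285714 = 2160.334286
Sxy = Σxy − (Σx)(Σy)/n = 2624.13 − 2545.542857 = 78.587143
b = Sxy/Sxx = 78.587143/2160.334286 = 0.036377
a = ȳ − b·x̄ = 5.314286 − 0.036377·68.428571 = 2.825039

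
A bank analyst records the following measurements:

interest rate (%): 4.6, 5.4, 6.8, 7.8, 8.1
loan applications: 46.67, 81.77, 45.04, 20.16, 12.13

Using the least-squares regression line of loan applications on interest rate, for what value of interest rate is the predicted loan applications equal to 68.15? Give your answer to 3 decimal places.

n = 5, Σx = 32.7, Σy = 205.77, Σxy = 1218.013, Σx² = 223.01
Sxx = Σx² − (Σx)²/n = 223.01 − 213.858 = 9.152
Sxy = Σxy − (Σx)(Σy)/n = 1218.013 − 1345.7358 = -127.7228
b = Sxy/Sxx = -127.7228/9.152 = -13.955726
a = ȳ − b·x̄ = 41.154 − (-13.955726)·6.54 = 132.424445
Set a + b·x = 68.15: x = (68.15 − 132.424445) / (-13.955726) = 4.605597

4.606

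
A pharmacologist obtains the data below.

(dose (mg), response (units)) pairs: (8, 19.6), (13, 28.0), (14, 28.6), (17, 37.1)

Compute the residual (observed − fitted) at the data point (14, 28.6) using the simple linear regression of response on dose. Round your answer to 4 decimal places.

n = 4, Σx = 52, Σy = 113.3, Σxy = 1551.9, Σx² = 718
Sxx = Σx² − (Σx)²/n = 718 − 676 = 42
Sxy = Σxy − (Σx)(Σy)/n = 1551.9 − 1472.9 = 79
b = Sxy/Sxx = 79/42 = 1.880952
a = ȳ − b·x̄ = 28.325 − 1.880952·13 = 3.872619
ŷ(14) = 3.872619 + 1.880952·14 = 30.205952
residual = y − ŷ = 28.6 − 30.205952 = -1.605952

-1.6060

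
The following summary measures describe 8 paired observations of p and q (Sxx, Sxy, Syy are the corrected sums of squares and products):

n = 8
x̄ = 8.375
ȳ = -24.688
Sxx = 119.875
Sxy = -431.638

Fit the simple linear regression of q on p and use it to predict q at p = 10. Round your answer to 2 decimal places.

-30.54

b = Sxy/Sxx = -431.638/119.875 = -3.600734
a = ȳ − b·x̄ = -24.688 − (-3.600734)·8.375 = 5.468148
ŷ(10) = a + b·10 = 5.468148 + (-3.600734)·10 = -30.539193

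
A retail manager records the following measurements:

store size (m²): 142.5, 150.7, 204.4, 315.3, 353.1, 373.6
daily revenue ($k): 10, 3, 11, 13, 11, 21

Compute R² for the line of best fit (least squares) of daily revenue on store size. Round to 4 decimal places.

n = 6, Σx = 1539.6, Σy = 69, Σxy = 19954.1, Σx² = 448466.76, Σy² = 961
Sxx = Σx² − (Σx)²/n = 448466.76 − 395061.36 = 53405.4
Sxy = Σxy − (Σx)(Σy)/n = 19954.1 − 17705.4 = 2248.7
Syy = Σy² − (Σy)²/n = 961 − 793.5 = 167.5
R² = Sxy²/(Sxx·Syy) = (2248.7)²/(53405.4·167.5) = 0.565279

0.5653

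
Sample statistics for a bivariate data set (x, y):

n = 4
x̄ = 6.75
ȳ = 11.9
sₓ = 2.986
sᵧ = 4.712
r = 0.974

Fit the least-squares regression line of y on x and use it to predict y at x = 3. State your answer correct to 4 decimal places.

6.1362

b = r · sᵧ/sₓ = 0.974 · 4.712/2.986 = 1.537002
a = ȳ − b·x̄ = 11.9 − 1.537002·6.75 = 1.525236
ŷ(3) = a + b·3 = 1.525236 + 1.537002·3 = 6.136242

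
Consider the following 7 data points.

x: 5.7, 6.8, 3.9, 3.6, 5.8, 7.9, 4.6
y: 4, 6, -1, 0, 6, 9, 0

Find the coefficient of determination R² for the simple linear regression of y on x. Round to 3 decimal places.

n = 7, Σx = 38.3, Σy = 24, Σxy = 165.6, Σx² = 224.11, Σy² = 170
Sxx = Σx² − (Σx)²/n = 224.11 − 209.555714 = 14.554286
Sxy = Σxy − (Σx)(Σy)/n = 165.6 − 131.314286 = 34.285714
Syy = Σy² − (Σy)²/n = 170 − 82.285714 = 87.714286
R² = Sxy²/(Sxx·Syy) = (34.285714)²/(14.554286·87.714286) = 0.920800

0.921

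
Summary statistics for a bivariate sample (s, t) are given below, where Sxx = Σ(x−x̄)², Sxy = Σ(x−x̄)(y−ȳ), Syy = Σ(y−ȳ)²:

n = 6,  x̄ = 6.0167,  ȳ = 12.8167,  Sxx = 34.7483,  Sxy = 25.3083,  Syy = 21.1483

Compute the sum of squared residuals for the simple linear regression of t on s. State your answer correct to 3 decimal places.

2.715

b = Sxy/Sxx = 25.3083/34.7483 = 0.728332
SSE = Syy − b·Sxy = 21.1483 − 0.728332·25.3083 = 2.715454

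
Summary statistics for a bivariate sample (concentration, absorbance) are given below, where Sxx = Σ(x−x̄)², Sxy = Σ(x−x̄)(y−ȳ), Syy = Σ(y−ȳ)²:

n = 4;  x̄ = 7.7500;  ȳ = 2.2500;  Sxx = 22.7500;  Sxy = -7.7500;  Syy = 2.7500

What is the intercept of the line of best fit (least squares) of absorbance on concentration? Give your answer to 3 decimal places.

b = Sxy/Sxx = -7.75/22.75 = -0.340659
a = ȳ − b·x̄ = 2.25 − (-0.340659)·7.75 = 4.890110

4.890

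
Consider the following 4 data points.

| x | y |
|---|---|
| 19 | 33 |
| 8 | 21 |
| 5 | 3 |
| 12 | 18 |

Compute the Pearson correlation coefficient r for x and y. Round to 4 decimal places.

n = 4, Σx = 44, Σy = 75, Σxy = 1026, Σx² = 594, Σy² = 1863
Sxx = Σx² − (Σx)²/n = 594 − 484 = 110
Sxy = Σxy − (Σx)(Σy)/n = 1026 − 825 = 201
Syy = Σy² − (Σy)²/n = 1863 − 1406.25 = 456.75
r = Sxy/√(Sxx·Syy) = 201/√(50242.5) = 201/224.148388 = 0.896727

0.8967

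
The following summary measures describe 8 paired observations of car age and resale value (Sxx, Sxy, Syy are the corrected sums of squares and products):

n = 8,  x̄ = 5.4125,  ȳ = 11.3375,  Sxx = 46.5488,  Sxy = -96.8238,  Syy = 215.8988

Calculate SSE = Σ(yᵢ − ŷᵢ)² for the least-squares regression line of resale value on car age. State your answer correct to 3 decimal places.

14.501

b = Sxy/Sxx = -96.8238/46.5488 = -2.080049
SSE = Syy − b·Sxy = 215.8988 − (-2.080049)·(-96.8238) = 14.500520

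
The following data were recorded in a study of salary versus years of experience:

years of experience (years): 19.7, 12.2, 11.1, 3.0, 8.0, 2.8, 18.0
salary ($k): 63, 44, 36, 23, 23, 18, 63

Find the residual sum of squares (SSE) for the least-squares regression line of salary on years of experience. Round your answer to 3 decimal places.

133.317

n = 7, Σx = 74.8, Σy = 270, Σxy = 3614.9, Σx² = 1064.98, Σy² = 12552
Sxx = Σx² − (Σx)²/n = 1064.98 − 799.291429 = 265.688571
Sxy = Σxy − (Σx)(Σy)/n = 3614.9 − 2885.142857 = 729.757143
Syy = Σy² − (Σy)²/n = 12552 − 10414.285714 = 2137.714286
b = Sxy/Sxx = 729.757143/265.688571 = 2.746664
SSE = Syy − b·Sxy = 2137.714286 − 2.746664·729.757143 = 133.316864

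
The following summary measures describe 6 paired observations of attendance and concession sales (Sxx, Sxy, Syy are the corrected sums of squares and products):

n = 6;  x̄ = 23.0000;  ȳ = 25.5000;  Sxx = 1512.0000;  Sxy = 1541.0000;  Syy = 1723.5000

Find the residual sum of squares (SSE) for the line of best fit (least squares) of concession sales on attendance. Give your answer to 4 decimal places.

152.9438

b = Sxy/Sxx = 1541/1512 = 1.019180
SSE = Syy − b·Sxy = 1723.5 − 1.019180·1541 = 152.943783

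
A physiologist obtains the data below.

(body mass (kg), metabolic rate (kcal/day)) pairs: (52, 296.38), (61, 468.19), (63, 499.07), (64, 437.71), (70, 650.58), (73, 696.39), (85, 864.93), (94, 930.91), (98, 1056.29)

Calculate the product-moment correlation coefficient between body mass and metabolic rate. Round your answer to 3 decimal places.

n = 9, Σx = 660, Σy = 5900.45, Σxy = 464344.28, Σx² = 50384, Σy² = 4386363.1551
Sxx = Σx² − (Σx)²/n = 50384 − 48400 = 1984
Sxy = Σxy − (Σx)(Σy)/n = 464344.28 − 432699.666667 = 31644.613333
Syy = Σy² − (Σy)²/n = 4386363.1551 − 3868367.800278 = 517995.354822
r = Sxy/√(Sxx·Syy) = 31644.613333/√(1027702783.967289) = 31644.613333/32057.803792 = 0.987111

0.987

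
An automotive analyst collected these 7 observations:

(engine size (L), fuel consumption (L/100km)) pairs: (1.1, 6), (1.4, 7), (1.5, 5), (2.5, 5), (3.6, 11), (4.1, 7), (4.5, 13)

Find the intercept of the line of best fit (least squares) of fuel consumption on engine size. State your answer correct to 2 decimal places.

3.40

n = 7, Σx = 18.7, Σy = 54, Σxy = 163.2, Σx² = 61.69
Sxx = Σx² − (Σx)²/n = 61.69 − 49.955714 = 11.734286
Sxy = Σxy − (Σx)(Σy)/n = 163.2 − 144.257143 = 18.942857
b = Sxy/Sxx = 18.942857/11.734286 = 1.614317
a = ȳ − b·x̄ = 7.714286 − 1.614317·2.671429 = 3.401753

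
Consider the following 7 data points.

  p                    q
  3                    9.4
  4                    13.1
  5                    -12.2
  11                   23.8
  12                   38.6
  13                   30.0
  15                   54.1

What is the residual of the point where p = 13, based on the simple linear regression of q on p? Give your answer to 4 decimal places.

-7.4676

n = 7, Σx = 63, Σy = 156.8, Σxy = 1946.1, Σx² = 709
Sxx = Σx² − (Σx)²/n = 709 − 567 = 142
Sxy = Σxy − (Σx)(Σy)/n = 1946.1 − 1411.2 = 534.9
b = Sxy/Sxx = 534.9/142 = 3.766901
a = ȳ − b·x̄ = 22.4 − 3.766901·9 = -11.502113
ŷ(13) = -11.502113 + 3.766901·13 = 37.467606
residual = y − ŷ = 30.0 − 37.467606 = -7.467606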